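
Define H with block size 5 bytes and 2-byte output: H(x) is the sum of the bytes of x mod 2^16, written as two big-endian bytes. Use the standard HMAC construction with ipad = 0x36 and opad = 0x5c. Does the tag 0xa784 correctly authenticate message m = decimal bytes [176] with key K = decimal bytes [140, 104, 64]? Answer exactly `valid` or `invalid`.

invalid

Key decimal bytes [140, 104, 64] = 8c 68 40 is 3 bytes ≤ B = 5; zero-pad to 5 bytes: K' = 8c 68 40 00 00.
K' ⊕ ipad = ba 5e 76 36 36; K' ⊕ opad = d0 34 1c 5c 5c.
Inner hash: sum = 186+94+118+54+54+176 = 682 → 02 aa.
Outer hash (recomputed tag): sum = 208+52+28+92+92+2+170 = 644 → 02 84.
Recomputed tag = 0284; claimed = a784 → mismatch.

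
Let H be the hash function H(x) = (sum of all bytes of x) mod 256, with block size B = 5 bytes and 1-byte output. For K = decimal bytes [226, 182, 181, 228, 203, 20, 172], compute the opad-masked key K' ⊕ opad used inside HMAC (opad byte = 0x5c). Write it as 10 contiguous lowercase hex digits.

Key decimal bytes [226, 182, 181, 228, 203, 20, 172] = e2 b6 b5 e4 cb 14 ac is 7 bytes > B = 5, so hash it first: H(key) = bc, then zero-pad to 5 bytes: K' = bc 00 00 00 00.
XOR each byte with 0x5c: bc⊕5c=e0, 00⊕5c=5c, 00⊕5c=5c, 00⊕5c=5c, 00⊕5c=5c.

e05c5c5c5c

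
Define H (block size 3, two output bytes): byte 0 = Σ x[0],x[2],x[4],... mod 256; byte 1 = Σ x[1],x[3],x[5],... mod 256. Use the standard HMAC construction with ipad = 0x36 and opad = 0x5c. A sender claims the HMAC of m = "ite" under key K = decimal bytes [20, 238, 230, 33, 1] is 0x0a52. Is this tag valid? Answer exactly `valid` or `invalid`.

invalid

Key decimal bytes [20, 238, 230, 33, 1] = 14 ee e6 21 01 is 5 bytes > B = 3, so hash it first: H(key) = fb 0f, then zero-pad to 3 bytes: K' = fb 0f 00.
K' ⊕ ipad = cd 39 36; K' ⊕ opad = a7 53 5c.
Inner hash: even-index sum = 375 mod 256 = 119; odd-index sum = 263 mod 256 = 7 → 77 07.
Outer hash (recomputed tag): even-index sum = 266 mod 256 = 10; odd-index sum = 202 mod 256 = 202 → 0a ca.
Recomputed tag = 0aca; claimed = 0a52 → mismatch.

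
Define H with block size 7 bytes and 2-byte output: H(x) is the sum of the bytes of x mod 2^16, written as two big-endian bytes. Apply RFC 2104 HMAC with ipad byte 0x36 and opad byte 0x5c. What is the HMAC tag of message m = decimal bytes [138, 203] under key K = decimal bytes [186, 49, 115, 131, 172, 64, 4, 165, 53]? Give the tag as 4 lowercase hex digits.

035a

Key decimal bytes [186, 49, 115, 131, 172, 64, 4, 165, 53] = ba 31 73 83 ac 40 04 a5 35 is 9 bytes > B = 7, so hash it first: H(key) = 03 ab, then zero-pad to 7 bytes: K' = 03 ab 00 00 00 00 00.
K' ⊕ ipad = 35 9d 36 36 36 36 36.  K' ⊕ opad = 5f f7 5c 5c 5c 5c 5c.
Inner input = (K'⊕ipad) ∥ m = 35 9d 36 36 36 36 36 ∥ 8a cb.
Inner hash: sum = 53+157+54+54+54+54+54+138+203 = 821 → 03 35.
Outer input = (K'⊕opad) ∥ inner = 5f f7 5c 5c 5c 5c 5c ∥ 03 35.
Outer hash (tag): sum = 95+247+92+92+92+92+92+3+53 = 858 → 03 5a.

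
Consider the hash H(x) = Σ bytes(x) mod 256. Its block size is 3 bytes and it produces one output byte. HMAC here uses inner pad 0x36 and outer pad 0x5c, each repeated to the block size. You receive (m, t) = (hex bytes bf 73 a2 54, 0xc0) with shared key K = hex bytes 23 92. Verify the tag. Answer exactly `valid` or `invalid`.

Key hex bytes 23 92 is 2 bytes ≤ B = 3; zero-pad to 3 bytes: K' = 23 92 00.
K' ⊕ ipad = 15 a4 36; K' ⊕ opad = 7f ce 5c.
Inner hash: sum = 21+164+54+191+115+162+84 = 791; mod 256 = 23 → 17.
Outer hash (recomputed tag): sum = 127+206+92+23 = 448; mod 256 = 192 → c0.
Recomputed tag = c0; claimed = c0 → match.

valid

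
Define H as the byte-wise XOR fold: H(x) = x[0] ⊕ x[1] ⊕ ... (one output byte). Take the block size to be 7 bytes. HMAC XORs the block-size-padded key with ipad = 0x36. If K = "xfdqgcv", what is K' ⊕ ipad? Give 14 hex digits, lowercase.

Key "xfdqgcv" = 78 66 64 71 67 63 76 is exactly B = 7 bytes: K' = 78 66 64 71 67 63 76.
XOR each byte with 0x36: 78⊕36=4e, 66⊕36=50, 64⊕36=52, 71⊕36=47, 67⊕36=51, 63⊕36=55, 76⊕36=40.

4e505247515540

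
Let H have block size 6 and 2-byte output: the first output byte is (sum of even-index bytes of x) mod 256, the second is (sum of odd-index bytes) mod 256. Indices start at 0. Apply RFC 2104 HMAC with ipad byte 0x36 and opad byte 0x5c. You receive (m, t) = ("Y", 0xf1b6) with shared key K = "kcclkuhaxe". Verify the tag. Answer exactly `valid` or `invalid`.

Key "kcclkuhaxe" = 6b 63 63 6c 6b 75 68 61 78 65 is 10 bytes > B = 6, so hash it first: H(key) = 19 0a, then zero-pad to 6 bytes: K' = 19 0a 00 00 00 00.
K' ⊕ ipad = 2f 3c 36 36 36 36; K' ⊕ opad = 45 56 5c 5c 5c 5c.
Inner hash: even-index sum = 244 mod 256 = 244; odd-index sum = 168 mod 256 = 168 → f4 a8.
Outer hash (recomputed tag): even-index sum = 497 mod 256 = 241; odd-index sum = 438 mod 256 = 182 → f1 b6.
Recomputed tag = f1b6; claimed = f1b6 → match.

valid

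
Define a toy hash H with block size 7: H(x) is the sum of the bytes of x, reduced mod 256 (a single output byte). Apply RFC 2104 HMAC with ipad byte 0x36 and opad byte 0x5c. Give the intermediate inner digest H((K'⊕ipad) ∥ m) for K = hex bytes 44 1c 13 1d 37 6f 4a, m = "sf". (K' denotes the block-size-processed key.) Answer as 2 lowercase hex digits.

9b

Key hex bytes 44 1c 13 1d 37 6f 4a is exactly B = 7 bytes: K' = 44 1c 13 1d 37 6f 4a.
K' ⊕ ipad = 72 2a 25 2b 01 59 7c.
Inner input = 72 2a 25 2b 01 59 7c ∥ 73 66.
Inner hash: sum = 114+42+37+43+1+89+124+115+102 = 667; mod 256 = 155 → 9b.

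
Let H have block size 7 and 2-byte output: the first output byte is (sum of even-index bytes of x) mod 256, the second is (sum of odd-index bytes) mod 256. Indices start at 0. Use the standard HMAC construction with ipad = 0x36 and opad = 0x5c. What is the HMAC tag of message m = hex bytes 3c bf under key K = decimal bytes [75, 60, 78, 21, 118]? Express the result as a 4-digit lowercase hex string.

4e2f

Key decimal bytes [75, 60, 78, 21, 118] = 4b 3c 4e 15 76 is 5 bytes ≤ B = 7; zero-pad to 7 bytes: K' = 4b 3c 4e 15 76 00 00.
K' ⊕ ipad = 7d 0a 78 23 40 36 36.  K' ⊕ opad = 17 60 12 49 2a 5c 5c.
Inner input = (K'⊕ipad) ∥ m = 7d 0a 78 23 40 36 36 ∥ 3c bf.
Inner hash: even-index sum = 554 mod 256 = 42; odd-index sum = 159 mod 256 = 159 → 2a 9f.
Outer input = (K'⊕opad) ∥ inner = 17 60 12 49 2a 5c 5c ∥ 2a 9f.
Outer hash (tag): even-index sum = 334 mod 256 = 78; odd-index sum = 303 mod 256 = 47 → 4e 2f.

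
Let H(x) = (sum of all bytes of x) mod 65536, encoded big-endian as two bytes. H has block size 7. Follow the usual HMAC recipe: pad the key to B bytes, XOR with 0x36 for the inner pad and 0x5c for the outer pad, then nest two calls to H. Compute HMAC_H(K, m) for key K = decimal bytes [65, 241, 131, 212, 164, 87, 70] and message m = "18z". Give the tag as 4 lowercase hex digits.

Key decimal bytes [65, 241, 131, 212, 164, 87, 70] = 41 f1 83 d4 a4 57 46 is exactly B = 7 bytes: K' = 41 f1 83 d4 a4 57 46.
K' ⊕ ipad = 77 c7 b5 e2 92 61 70.  K' ⊕ opad = 1d ad df 88 f8 0b 1a.
Inner input = (K'⊕ipad) ∥ m = 77 c7 b5 e2 92 61 70 ∥ 31 38 7a.
Inner hash: sum = 119+199+181+226+146+97+112+49+56+122 = 1307 → 05 1b.
Outer input = (K'⊕opad) ∥ inner = 1d ad df 88 f8 0b 1a ∥ 05 1b.
Outer hash (tag): sum = 29+173+223+136+248+11+26+5+27 = 878 → 03 6e.

036e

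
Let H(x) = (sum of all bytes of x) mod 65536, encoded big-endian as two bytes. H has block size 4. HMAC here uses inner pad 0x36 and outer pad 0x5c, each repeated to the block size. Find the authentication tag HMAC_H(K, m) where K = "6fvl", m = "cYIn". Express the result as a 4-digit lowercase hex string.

Key "6fvl" = 36 66 76 6c is exactly B = 4 bytes: K' = 36 66 76 6c.
K' ⊕ ipad = 00 50 40 5a.  K' ⊕ opad = 6a 3a 2a 30.
Inner input = (K'⊕ipad) ∥ m = 00 50 40 5a ∥ 63 59 49 6e.
Inner hash: sum = 0+80+64+90+99+89+73+110 = 605 → 02 5d.
Outer input = (K'⊕opad) ∥ inner = 6a 3a 2a 30 ∥ 02 5d.
Outer hash (tag): sum = 106+58+42+48+2+93 = 349 → 01 5d.

015d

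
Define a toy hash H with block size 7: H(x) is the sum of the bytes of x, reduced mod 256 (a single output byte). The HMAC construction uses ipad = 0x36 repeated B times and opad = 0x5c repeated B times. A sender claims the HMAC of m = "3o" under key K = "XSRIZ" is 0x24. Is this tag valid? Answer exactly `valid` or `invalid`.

Key "XSRIZ" = 58 53 52 49 5a is 5 bytes ≤ B = 7; zero-pad to 7 bytes: K' = 58 53 52 49 5a 00 00.
K' ⊕ ipad = 6e 65 64 7f 6c 36 36; K' ⊕ opad = 04 0f 0e 15 06 5c 5c.
Inner hash: sum = 110+101+100+127+108+54+54+51+111 = 816; mod 256 = 48 → 30.
Outer hash (recomputed tag): sum = 4+15+14+21+6+92+92+48 = 292; mod 256 = 36 → 24.
Recomputed tag = 24; claimed = 24 → match.

valid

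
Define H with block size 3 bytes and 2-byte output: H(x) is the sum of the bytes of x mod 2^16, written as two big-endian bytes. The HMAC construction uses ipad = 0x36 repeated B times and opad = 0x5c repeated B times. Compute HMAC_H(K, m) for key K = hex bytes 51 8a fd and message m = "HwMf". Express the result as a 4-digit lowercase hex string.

Key hex bytes 51 8a fd is exactly B = 3 bytes: K' = 51 8a fd.
K' ⊕ ipad = 67 bc cb.  K' ⊕ opad = 0d d6 a1.
Inner input = (K'⊕ipad) ∥ m = 67 bc cb ∥ 48 77 4d 66.
Inner hash: sum = 103+188+203+72+119+77+102 = 864 → 03 60.
Outer input = (K'⊕opad) ∥ inner = 0d d6 a1 ∥ 03 60.
Outer hash (tag): sum = 13+214+161+3+96 = 487 → 01 e7.

01e7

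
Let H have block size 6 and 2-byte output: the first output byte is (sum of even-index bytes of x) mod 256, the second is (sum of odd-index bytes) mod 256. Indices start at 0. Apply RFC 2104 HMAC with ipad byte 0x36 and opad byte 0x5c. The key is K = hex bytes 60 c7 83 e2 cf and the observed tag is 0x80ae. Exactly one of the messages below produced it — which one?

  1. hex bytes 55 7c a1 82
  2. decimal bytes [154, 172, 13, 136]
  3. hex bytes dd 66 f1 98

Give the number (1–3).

Key hex bytes 60 c7 83 e2 cf is 5 bytes ≤ B = 6; zero-pad to 6 bytes: K' = 60 c7 83 e2 cf 00.
K' ⊕ ipad = 56 f1 b5 d4 f9 36; K' ⊕ opad = 3c 9b df be 93 5c.
m1: inner = H(56 f1 b5 d4 f9 36 55 7c a1 82) = fa f9; tag = H(3c 9b df be 93 5c fa f9) = a8ae
m2: inner = H(56 f1 b5 d4 f9 36 9a ac 0d 88) = ab 2f; tag = H(3c 9b df be 93 5c ab 2f) = 59e4
m3: inner = H(56 f1 b5 d4 f9 36 dd 66 f1 98) = d2 f9; tag = H(3c 9b df be 93 5c d2 f9) = 80ae ← matches

3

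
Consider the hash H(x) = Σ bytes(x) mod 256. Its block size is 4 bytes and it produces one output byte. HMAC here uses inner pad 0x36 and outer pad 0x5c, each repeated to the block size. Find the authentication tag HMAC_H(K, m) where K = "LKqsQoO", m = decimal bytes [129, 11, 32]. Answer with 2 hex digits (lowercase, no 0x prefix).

f4

Key "LKqsQoO" = 4c 4b 71 73 51 6f 4f is 7 bytes > B = 4, so hash it first: H(key) = 8a, then zero-pad to 4 bytes: K' = 8a 00 00 00.
K' ⊕ ipad = bc 36 36 36.  K' ⊕ opad = d6 5c 5c 5c.
Inner input = (K'⊕ipad) ∥ m = bc 36 36 36 ∥ 81 0b 20.
Inner hash: sum = 188+54+54+54+129+11+32 = 522; mod 256 = 10 → 0a.
Outer input = (K'⊕opad) ∥ inner = d6 5c 5c 5c ∥ 0a.
Outer hash (tag): sum = 214+92+92+92+10 = 500; mod 256 = 244 → f4.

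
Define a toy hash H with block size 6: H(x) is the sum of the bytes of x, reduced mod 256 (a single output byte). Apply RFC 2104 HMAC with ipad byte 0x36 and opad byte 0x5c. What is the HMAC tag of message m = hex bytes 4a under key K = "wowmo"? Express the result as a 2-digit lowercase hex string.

58

Key "wowmo" = 77 6f 77 6d 6f is 5 bytes ≤ B = 6; zero-pad to 6 bytes: K' = 77 6f 77 6d 6f 00.
K' ⊕ ipad = 41 59 41 5b 59 36.  K' ⊕ opad = 2b 33 2b 31 33 5c.
Inner input = (K'⊕ipad) ∥ m = 41 59 41 5b 59 36 ∥ 4a.
Inner hash: sum = 65+89+65+91+89+54+74 = 527; mod 256 = 15 → 0f.
Outer input = (K'⊕opad) ∥ inner = 2b 33 2b 31 33 5c ∥ 0f.
Outer hash (tag): sum = 43+51+43+49+51+92+15 = 344; mod 256 = 88 → 58.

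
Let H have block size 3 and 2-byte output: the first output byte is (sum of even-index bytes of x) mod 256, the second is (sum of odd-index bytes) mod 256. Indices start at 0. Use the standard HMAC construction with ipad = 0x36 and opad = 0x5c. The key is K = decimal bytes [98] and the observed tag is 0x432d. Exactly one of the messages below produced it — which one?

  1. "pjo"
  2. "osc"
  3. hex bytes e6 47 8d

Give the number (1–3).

Key decimal bytes [98] = 62 is 1 byte ≤ B = 3; zero-pad to 3 bytes: K' = 62 00 00.
K' ⊕ ipad = 54 36 36; K' ⊕ opad = 3e 5c 5c.
m1: inner = H(54 36 36 70 6a 6f) = f4 15; tag = H(3e 5c 5c f4 15) = af50
m2: inner = H(54 36 36 6f 73 63) = fd 08; tag = H(3e 5c 5c fd 08) = a259
m3: inner = H(54 36 36 e6 47 8d) = d1 a9; tag = H(3e 5c 5c d1 a9) = 432d ← matches

3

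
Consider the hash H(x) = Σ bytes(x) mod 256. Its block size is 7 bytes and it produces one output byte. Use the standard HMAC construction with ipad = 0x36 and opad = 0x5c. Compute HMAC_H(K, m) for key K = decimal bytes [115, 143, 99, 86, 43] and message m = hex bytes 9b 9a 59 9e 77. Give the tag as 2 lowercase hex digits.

59

Key decimal bytes [115, 143, 99, 86, 43] = 73 8f 63 56 2b is 5 bytes ≤ B = 7; zero-pad to 7 bytes: K' = 73 8f 63 56 2b 00 00.
K' ⊕ ipad = 45 b9 55 60 1d 36 36.  K' ⊕ opad = 2f d3 3f 0a 77 5c 5c.
Inner input = (K'⊕ipad) ∥ m = 45 b9 55 60 1d 36 36 ∥ 9b 9a 59 9e 77.
Inner hash: sum = 69+185+85+96+29+54+54+155+154+89+158+119 = 1247; mod 256 = 223 → df.
Outer input = (K'⊕opad) ∥ inner = 2f d3 3f 0a 77 5c 5c ∥ df.
Outer hash (tag): sum = 47+211+63+10+119+92+92+223 = 857; mod 256 = 89 → 59.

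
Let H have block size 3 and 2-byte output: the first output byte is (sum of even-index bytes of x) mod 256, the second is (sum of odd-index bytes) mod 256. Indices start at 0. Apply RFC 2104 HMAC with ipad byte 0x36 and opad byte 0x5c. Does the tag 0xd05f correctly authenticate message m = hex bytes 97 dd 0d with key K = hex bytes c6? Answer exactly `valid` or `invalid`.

valid

Key hex bytes c6 is 1 byte ≤ B = 3; zero-pad to 3 bytes: K' = c6 00 00.
K' ⊕ ipad = f0 36 36; K' ⊕ opad = 9a 5c 5c.
Inner hash: even-index sum = 515 mod 256 = 3; odd-index sum = 218 mod 256 = 218 → 03 da.
Outer hash (recomputed tag): even-index sum = 464 mod 256 = 208; odd-index sum = 95 mod 256 = 95 → d0 5f.
Recomputed tag = d05f; claimed = d05f → match.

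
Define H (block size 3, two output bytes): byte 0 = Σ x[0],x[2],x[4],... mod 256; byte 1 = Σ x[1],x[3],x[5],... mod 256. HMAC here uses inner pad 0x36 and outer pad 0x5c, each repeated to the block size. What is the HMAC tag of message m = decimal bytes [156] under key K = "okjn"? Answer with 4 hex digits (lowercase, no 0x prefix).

Key "okjn" = 6f 6b 6a 6e is 4 bytes > B = 3, so hash it first: H(key) = d9 d9, then zero-pad to 3 bytes: K' = d9 d9 00.
K' ⊕ ipad = ef ef 36.  K' ⊕ opad = 85 85 5c.
Inner input = (K'⊕ipad) ∥ m = ef ef 36 ∥ 9c.
Inner hash: even-index sum = 293 mod 256 = 37; odd-index sum = 395 mod 256 = 139 → 25 8b.
Outer input = (K'⊕opad) ∥ inner = 85 85 5c ∥ 25 8b.
Outer hash (tag): even-index sum = 364 mod 256 = 108; odd-index sum = 170 mod 256 = 170 → 6c aa.

6caa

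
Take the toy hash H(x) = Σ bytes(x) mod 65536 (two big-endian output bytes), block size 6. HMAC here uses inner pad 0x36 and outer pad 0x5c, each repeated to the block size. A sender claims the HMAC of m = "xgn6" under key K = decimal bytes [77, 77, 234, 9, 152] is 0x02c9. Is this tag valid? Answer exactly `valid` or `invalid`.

valid

Key decimal bytes [77, 77, 234, 9, 152] = 4d 4d ea 09 98 is 5 bytes ≤ B = 6; zero-pad to 6 bytes: K' = 4d 4d ea 09 98 00.
K' ⊕ ipad = 7b 7b dc 3f ae 36; K' ⊕ opad = 11 11 b6 55 c4 5c.
Inner hash: sum = 123+123+220+63+174+54+120+103+110+54 = 1144 → 04 78.
Outer hash (recomputed tag): sum = 17+17+182+85+196+92+4+120 = 713 → 02 c9.
Recomputed tag = 02c9; claimed = 02c9 → match.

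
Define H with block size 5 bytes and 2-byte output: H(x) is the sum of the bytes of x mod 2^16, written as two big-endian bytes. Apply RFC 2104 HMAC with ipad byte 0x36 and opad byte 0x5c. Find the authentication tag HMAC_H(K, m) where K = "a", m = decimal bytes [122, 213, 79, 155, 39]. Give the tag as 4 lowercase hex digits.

Key "a" = 61 is 1 byte ≤ B = 5; zero-pad to 5 bytes: K' = 61 00 00 00 00.
K' ⊕ ipad = 57 36 36 36 36.  K' ⊕ opad = 3d 5c 5c 5c 5c.
Inner input = (K'⊕ipad) ∥ m = 57 36 36 36 36 ∥ 7a d5 4f 9b 27.
Inner hash: sum = 87+54+54+54+54+122+213+79+155+39 = 911 → 03 8f.
Outer input = (K'⊕opad) ∥ inner = 3d 5c 5c 5c 5c ∥ 03 8f.
Outer hash (tag): sum = 61+92+92+92+92+3+143 = 575 → 02 3f.

023f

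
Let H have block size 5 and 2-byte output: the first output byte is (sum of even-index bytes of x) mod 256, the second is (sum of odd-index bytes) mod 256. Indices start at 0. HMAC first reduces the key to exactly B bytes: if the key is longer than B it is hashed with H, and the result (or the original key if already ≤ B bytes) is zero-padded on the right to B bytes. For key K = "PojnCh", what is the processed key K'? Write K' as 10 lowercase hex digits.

fd45000000

|K| = 6 > B = 5, so first hash the key.
H(K): even-index sum = 253 mod 256 = 253; odd-index sum = 325 mod 256 = 69 → fd 45.
Zero-pad H(K) = fd 45 to 5 bytes: K' = fd 45 00 00 00.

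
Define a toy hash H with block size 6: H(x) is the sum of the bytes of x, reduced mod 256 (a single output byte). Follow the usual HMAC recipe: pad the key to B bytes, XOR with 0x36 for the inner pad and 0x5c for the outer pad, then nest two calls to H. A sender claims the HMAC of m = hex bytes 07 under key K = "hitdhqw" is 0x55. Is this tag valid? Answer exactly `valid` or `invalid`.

Key "hitdhqw" = 68 69 74 64 68 71 77 is 7 bytes > B = 6, so hash it first: H(key) = f9, then zero-pad to 6 bytes: K' = f9 00 00 00 00 00.
K' ⊕ ipad = cf 36 36 36 36 36; K' ⊕ opad = a5 5c 5c 5c 5c 5c.
Inner hash: sum = 207+54+54+54+54+54+7 = 484; mod 256 = 228 → e4.
Outer hash (recomputed tag): sum = 165+92+92+92+92+92+228 = 853; mod 256 = 85 → 55.
Recomputed tag = 55; claimed = 55 → match.

valid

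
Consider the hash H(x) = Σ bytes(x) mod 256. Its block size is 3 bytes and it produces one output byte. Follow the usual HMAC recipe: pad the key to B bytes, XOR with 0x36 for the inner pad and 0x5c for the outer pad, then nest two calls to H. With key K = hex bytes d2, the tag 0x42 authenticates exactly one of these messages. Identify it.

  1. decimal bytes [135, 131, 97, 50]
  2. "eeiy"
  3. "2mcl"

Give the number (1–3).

2

Key hex bytes d2 is 1 byte ≤ B = 3; zero-pad to 3 bytes: K' = d2 00 00.
K' ⊕ ipad = e4 36 36; K' ⊕ opad = 8e 5c 5c.
m1: inner = H(e4 36 36 87 83 61 32) = ed; tag = H(8e 5c 5c ed) = 33
m2: inner = H(e4 36 36 65 65 69 79) = fc; tag = H(8e 5c 5c fc) = 42 ← matches
m3: inner = H(e4 36 36 32 6d 63 6c) = be; tag = H(8e 5c 5c be) = 04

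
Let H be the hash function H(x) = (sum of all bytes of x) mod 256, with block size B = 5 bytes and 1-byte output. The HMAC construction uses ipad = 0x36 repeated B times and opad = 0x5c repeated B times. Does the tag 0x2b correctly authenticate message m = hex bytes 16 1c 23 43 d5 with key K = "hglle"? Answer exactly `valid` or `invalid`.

Key "hglle" = 68 67 6c 6c 65 is exactly B = 5 bytes: K' = 68 67 6c 6c 65.
K' ⊕ ipad = 5e 51 5a 5a 53; K' ⊕ opad = 34 3b 30 30 39.
Inner hash: sum = 94+81+90+90+83+22+28+35+67+213 = 803; mod 256 = 35 → 23.
Outer hash (recomputed tag): sum = 52+59+48+48+57+35 = 299; mod 256 = 43 → 2b.
Recomputed tag = 2b; claimed = 2b → match.

valid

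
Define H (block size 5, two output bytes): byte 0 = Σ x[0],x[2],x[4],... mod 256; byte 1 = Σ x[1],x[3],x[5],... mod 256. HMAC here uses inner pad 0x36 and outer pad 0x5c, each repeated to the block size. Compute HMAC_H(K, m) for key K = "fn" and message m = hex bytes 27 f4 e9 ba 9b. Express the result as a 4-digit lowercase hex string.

Key "fn" = 66 6e is 2 bytes ≤ B = 5; zero-pad to 5 bytes: K' = 66 6e 00 00 00.
K' ⊕ ipad = 50 58 36 36 36.  K' ⊕ opad = 3a 32 5c 5c 5c.
Inner input = (K'⊕ipad) ∥ m = 50 58 36 36 36 ∥ 27 f4 e9 ba 9b.
Inner hash: even-index sum = 618 mod 256 = 106; odd-index sum = 569 mod 256 = 57 → 6a 39.
Outer input = (K'⊕opad) ∥ inner = 3a 32 5c 5c 5c ∥ 6a 39.
Outer hash (tag): even-index sum = 299 mod 256 = 43; odd-index sum = 248 mod 256 = 248 → 2b f8.

2bf8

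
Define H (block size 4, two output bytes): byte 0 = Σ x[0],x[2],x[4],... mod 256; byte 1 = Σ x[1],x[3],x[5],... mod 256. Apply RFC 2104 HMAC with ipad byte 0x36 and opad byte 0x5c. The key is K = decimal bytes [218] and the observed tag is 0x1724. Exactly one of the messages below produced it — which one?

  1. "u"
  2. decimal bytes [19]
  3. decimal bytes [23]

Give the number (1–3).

Key decimal bytes [218] = da is 1 byte ≤ B = 4; zero-pad to 4 bytes: K' = da 00 00 00.
K' ⊕ ipad = ec 36 36 36; K' ⊕ opad = 86 5c 5c 5c.
m1: inner = H(ec 36 36 36 75) = 97 6c; tag = H(86 5c 5c 5c 97 6c) = 7924
m2: inner = H(ec 36 36 36 13) = 35 6c; tag = H(86 5c 5c 5c 35 6c) = 1724 ← matches
m3: inner = H(ec 36 36 36 17) = 39 6c; tag = H(86 5c 5c 5c 39 6c) = 1b24

2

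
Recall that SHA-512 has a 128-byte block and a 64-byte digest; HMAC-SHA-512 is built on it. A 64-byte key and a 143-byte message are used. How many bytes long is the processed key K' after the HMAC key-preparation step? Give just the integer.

Key is 64 ≤ 128 bytes, zero-padded: |K'| = 128.

128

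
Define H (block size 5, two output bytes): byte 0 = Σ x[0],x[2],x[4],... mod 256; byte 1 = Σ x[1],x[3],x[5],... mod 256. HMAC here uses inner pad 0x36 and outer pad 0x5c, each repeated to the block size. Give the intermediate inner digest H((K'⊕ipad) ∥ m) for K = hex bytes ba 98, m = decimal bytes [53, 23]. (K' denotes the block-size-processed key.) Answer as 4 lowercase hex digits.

Key hex bytes ba 98 is 2 bytes ≤ B = 5; zero-pad to 5 bytes: K' = ba 98 00 00 00.
K' ⊕ ipad = 8c ae 36 36 36.
Inner input = 8c ae 36 36 36 ∥ 35 17.
Inner hash: even-index sum = 271 mod 256 = 15; odd-index sum = 281 mod 256 = 25 → 0f 19.

0f19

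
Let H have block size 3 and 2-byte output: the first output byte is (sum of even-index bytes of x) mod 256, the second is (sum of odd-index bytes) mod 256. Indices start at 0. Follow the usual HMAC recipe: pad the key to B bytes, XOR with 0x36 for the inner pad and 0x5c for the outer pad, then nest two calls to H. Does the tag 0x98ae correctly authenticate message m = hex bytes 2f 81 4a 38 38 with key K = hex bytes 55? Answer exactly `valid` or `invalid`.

invalid

Key hex bytes 55 is 1 byte ≤ B = 3; zero-pad to 3 bytes: K' = 55 00 00.
K' ⊕ ipad = 63 36 36; K' ⊕ opad = 09 5c 5c.
Inner hash: even-index sum = 338 mod 256 = 82; odd-index sum = 231 mod 256 = 231 → 52 e7.
Outer hash (recomputed tag): even-index sum = 332 mod 256 = 76; odd-index sum = 174 mod 256 = 174 → 4c ae.
Recomputed tag = 4cae; claimed = 98ae → mismatch.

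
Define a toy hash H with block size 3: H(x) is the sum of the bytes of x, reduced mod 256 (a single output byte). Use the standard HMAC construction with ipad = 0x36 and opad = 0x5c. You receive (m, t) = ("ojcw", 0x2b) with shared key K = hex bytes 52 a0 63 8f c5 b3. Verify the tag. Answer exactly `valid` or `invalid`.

Key hex bytes 52 a0 63 8f c5 b3 is 6 bytes > B = 3, so hash it first: H(key) = 5c, then zero-pad to 3 bytes: K' = 5c 00 00.
K' ⊕ ipad = 6a 36 36; K' ⊕ opad = 00 5c 5c.
Inner hash: sum = 106+54+54+111+106+99+119 = 649; mod 256 = 137 → 89.
Outer hash (recomputed tag): sum = 0+92+92+137 = 321; mod 256 = 65 → 41.
Recomputed tag = 41; claimed = 2b → mismatch.

invalid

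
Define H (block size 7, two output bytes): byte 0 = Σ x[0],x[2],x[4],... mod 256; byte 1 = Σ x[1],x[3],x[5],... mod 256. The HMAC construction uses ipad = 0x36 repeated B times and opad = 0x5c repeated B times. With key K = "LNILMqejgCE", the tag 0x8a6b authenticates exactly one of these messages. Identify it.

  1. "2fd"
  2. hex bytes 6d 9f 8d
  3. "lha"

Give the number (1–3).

Key "LNILMqejgCE" = 4c 4e 49 4c 4d 71 65 6a 67 43 45 is 11 bytes > B = 7, so hash it first: H(key) = f3 b8, then zero-pad to 7 bytes: K' = f3 b8 00 00 00 00 00.
K' ⊕ ipad = c5 8e 36 36 36 36 36; K' ⊕ opad = af e4 5c 5c 5c 5c 5c.
m1: inner = H(c5 8e 36 36 36 36 36 32 66 64) = cd 90; tag = H(af e4 5c 5c 5c 5c 5c cd 90) = 5369
m2: inner = H(c5 8e 36 36 36 36 36 6d 9f 8d) = 06 f4; tag = H(af e4 5c 5c 5c 5c 5c 06 f4) = b7a2
m3: inner = H(c5 8e 36 36 36 36 36 6c 68 61) = cf c7; tag = H(af e4 5c 5c 5c 5c 5c cf c7) = 8a6b ← matches

3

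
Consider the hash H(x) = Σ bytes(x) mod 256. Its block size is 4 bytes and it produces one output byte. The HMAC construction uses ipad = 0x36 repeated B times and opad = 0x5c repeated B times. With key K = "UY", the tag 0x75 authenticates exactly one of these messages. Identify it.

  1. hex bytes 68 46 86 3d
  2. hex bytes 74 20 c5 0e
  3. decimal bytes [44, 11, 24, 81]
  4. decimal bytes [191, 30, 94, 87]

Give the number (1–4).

1

Key "UY" = 55 59 is 2 bytes ≤ B = 4; zero-pad to 4 bytes: K' = 55 59 00 00.
K' ⊕ ipad = 63 6f 36 36; K' ⊕ opad = 09 05 5c 5c.
m1: inner = H(63 6f 36 36 68 46 86 3d) = af; tag = H(09 05 5c 5c af) = 75 ← matches
m2: inner = H(63 6f 36 36 74 20 c5 0e) = a5; tag = H(09 05 5c 5c a5) = 6b
m3: inner = H(63 6f 36 36 2c 0b 18 51) = de; tag = H(09 05 5c 5c de) = a4
m4: inner = H(63 6f 36 36 bf 1e 5e 57) = d0; tag = H(09 05 5c 5c d0) = 96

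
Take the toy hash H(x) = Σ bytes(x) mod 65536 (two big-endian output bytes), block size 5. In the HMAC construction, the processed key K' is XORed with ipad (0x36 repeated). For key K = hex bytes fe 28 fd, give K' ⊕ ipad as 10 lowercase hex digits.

Key hex bytes fe 28 fd is 3 bytes ≤ B = 5; zero-pad to 5 bytes: K' = fe 28 fd 00 00.
XOR each byte with 0x36: fe⊕36=c8, 28⊕36=1e, fd⊕36=cb, 00⊕36=36, 00⊕36=36.

c81ecb3636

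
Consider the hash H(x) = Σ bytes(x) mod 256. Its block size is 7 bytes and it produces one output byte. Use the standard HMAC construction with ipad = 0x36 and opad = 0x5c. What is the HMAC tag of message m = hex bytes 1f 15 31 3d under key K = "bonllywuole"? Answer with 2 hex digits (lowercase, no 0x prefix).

78

Key "bonllywuole" = 62 6f 6e 6c 6c 79 77 75 6f 6c 65 is 11 bytes > B = 7, so hash it first: H(key) = bc, then zero-pad to 7 bytes: K' = bc 00 00 00 00 00 00.
K' ⊕ ipad = 8a 36 36 36 36 36 36.  K' ⊕ opad = e0 5c 5c 5c 5c 5c 5c.
Inner input = (K'⊕ipad) ∥ m = 8a 36 36 36 36 36 36 ∥ 1f 15 31 3d.
Inner hash: sum = 138+54+54+54+54+54+54+31+21+49+61 = 624; mod 256 = 112 → 70.
Outer input = (K'⊕opad) ∥ inner = e0 5c 5c 5c 5c 5c 5c ∥ 70.
Outer hash (tag): sum = 224+92+92+92+92+92+92+112 = 888; mod 256 = 120 → 78.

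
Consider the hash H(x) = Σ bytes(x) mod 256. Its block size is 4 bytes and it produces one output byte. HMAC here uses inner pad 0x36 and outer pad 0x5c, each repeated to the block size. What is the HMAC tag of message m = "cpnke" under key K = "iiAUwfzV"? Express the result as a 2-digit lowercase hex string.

Key "iiAUwfzV" = 69 69 41 55 77 66 7a 56 is 8 bytes > B = 4, so hash it first: H(key) = 15, then zero-pad to 4 bytes: K' = 15 00 00 00.
K' ⊕ ipad = 23 36 36 36.  K' ⊕ opad = 49 5c 5c 5c.
Inner input = (K'⊕ipad) ∥ m = 23 36 36 36 ∥ 63 70 6e 6b 65.
Inner hash: sum = 35+54+54+54+99+112+110+107+101 = 726; mod 256 = 214 → d6.
Outer input = (K'⊕opad) ∥ inner = 49 5c 5c 5c ∥ d6.
Outer hash (tag): sum = 73+92+92+92+214 = 563; mod 256 = 51 → 33.

33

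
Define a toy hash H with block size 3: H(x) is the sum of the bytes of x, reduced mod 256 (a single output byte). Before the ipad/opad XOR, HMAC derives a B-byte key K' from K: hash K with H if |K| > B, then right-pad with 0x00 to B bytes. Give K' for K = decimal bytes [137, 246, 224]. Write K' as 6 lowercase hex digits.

Key decimal bytes [137, 246, 224] = 89 f6 e0 is exactly B = 3 bytes: K' = 89 f6 e0.

89f6e0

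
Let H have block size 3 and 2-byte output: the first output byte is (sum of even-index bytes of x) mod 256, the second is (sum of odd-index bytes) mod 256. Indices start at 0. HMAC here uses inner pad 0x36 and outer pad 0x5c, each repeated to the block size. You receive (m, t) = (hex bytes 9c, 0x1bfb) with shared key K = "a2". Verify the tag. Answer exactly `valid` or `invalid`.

Key "a2" = 61 32 is 2 bytes ≤ B = 3; zero-pad to 3 bytes: K' = 61 32 00.
K' ⊕ ipad = 57 04 36; K' ⊕ opad = 3d 6e 5c.
Inner hash: even-index sum = 141 mod 256 = 141; odd-index sum = 160 mod 256 = 160 → 8d a0.
Outer hash (recomputed tag): even-index sum = 313 mod 256 = 57; odd-index sum = 251 mod 256 = 251 → 39 fb.
Recomputed tag = 39fb; claimed = 1bfb → mismatch.

invalid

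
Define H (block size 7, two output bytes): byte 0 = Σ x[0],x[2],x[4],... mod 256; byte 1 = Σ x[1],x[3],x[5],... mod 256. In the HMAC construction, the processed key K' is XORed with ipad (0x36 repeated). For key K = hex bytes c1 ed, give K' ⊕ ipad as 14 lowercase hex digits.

f7db3636363636

Key hex bytes c1 ed is 2 bytes ≤ B = 7; zero-pad to 7 bytes: K' = c1 ed 00 00 00 00 00.
XOR each byte with 0x36: c1⊕36=f7, ed⊕36=db, 00⊕36=36, 00⊕36=36, 00⊕36=36, 00⊕36=36, 00⊕36=36.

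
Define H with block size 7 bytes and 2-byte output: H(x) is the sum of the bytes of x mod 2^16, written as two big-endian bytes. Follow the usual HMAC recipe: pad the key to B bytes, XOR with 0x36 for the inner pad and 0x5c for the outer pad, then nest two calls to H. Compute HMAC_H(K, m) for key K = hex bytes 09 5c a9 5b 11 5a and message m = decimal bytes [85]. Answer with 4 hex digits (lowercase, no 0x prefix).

Key hex bytes 09 5c a9 5b 11 5a is 6 bytes ≤ B = 7; zero-pad to 7 bytes: K' = 09 5c a9 5b 11 5a 00.
K' ⊕ ipad = 3f 6a 9f 6d 27 6c 36.  K' ⊕ opad = 55 00 f5 07 4d 06 5c.
Inner input = (K'⊕ipad) ∥ m = 3f 6a 9f 6d 27 6c 36 ∥ 55.
Inner hash: sum = 63+106+159+109+39+108+54+85 = 723 → 02 d3.
Outer input = (K'⊕opad) ∥ inner = 55 00 f5 07 4d 06 5c ∥ 02 d3.
Outer hash (tag): sum = 85+0+245+7+77+6+92+2+211 = 725 → 02 d5.

02d5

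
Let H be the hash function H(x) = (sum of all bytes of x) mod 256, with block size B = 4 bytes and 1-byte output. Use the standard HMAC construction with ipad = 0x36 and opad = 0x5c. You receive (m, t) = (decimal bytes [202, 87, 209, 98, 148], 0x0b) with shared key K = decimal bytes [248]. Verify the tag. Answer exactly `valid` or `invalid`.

invalid

Key decimal bytes [248] = f8 is 1 byte ≤ B = 4; zero-pad to 4 bytes: K' = f8 00 00 00.
K' ⊕ ipad = ce 36 36 36; K' ⊕ opad = a4 5c 5c 5c.
Inner hash: sum = 206+54+54+54+202+87+209+98+148 = 1112; mod 256 = 88 → 58.
Outer hash (recomputed tag): sum = 164+92+92+92+88 = 528; mod 256 = 16 → 10.
Recomputed tag = 10; claimed = 0b → mismatch.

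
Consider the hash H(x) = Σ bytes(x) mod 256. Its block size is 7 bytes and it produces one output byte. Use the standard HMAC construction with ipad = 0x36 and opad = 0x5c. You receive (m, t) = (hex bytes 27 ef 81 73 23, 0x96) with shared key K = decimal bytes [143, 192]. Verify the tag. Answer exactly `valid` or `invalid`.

Key decimal bytes [143, 192] = 8f c0 is 2 bytes ≤ B = 7; zero-pad to 7 bytes: K' = 8f c0 00 00 00 00 00.
K' ⊕ ipad = b9 f6 36 36 36 36 36; K' ⊕ opad = d3 9c 5c 5c 5c 5c 5c.
Inner hash: sum = 185+246+54+54+54+54+54+39+239+129+115+35 = 1258; mod 256 = 234 → ea.
Outer hash (recomputed tag): sum = 211+156+92+92+92+92+92+234 = 1061; mod 256 = 37 → 25.
Recomputed tag = 25; claimed = 96 → mismatch.

invalid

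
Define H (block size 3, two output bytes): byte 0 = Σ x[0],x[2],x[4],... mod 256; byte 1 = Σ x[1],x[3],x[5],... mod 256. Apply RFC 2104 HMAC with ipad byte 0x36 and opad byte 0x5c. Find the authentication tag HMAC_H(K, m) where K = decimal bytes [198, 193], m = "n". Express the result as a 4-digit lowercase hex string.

Key decimal bytes [198, 193] = c6 c1 is 2 bytes ≤ B = 3; zero-pad to 3 bytes: K' = c6 c1 00.
K' ⊕ ipad = f0 f7 36.  K' ⊕ opad = 9a 9d 5c.
Inner input = (K'⊕ipad) ∥ m = f0 f7 36 ∥ 6e.
Inner hash: even-index sum = 294 mod 256 = 38; odd-index sum = 357 mod 256 = 101 → 26 65.
Outer input = (K'⊕opad) ∥ inner = 9a 9d 5c ∥ 26 65.
Outer hash (tag): even-index sum = 347 mod 256 = 91; odd-index sum = 195 mod 256 = 195 → 5b c3.

5bc3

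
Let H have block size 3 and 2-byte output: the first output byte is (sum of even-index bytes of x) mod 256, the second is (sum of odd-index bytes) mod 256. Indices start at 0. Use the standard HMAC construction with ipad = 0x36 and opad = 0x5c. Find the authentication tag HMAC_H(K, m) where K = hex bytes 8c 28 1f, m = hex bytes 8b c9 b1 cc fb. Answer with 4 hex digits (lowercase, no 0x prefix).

Key hex bytes 8c 28 1f is exactly B = 3 bytes: K' = 8c 28 1f.
K' ⊕ ipad = ba 1e 29.  K' ⊕ opad = d0 74 43.
Inner input = (K'⊕ipad) ∥ m = ba 1e 29 ∥ 8b c9 b1 cc fb.
Inner hash: even-index sum = 632 mod 256 = 120; odd-index sum = 597 mod 256 = 85 → 78 55.
Outer input = (K'⊕opad) ∥ inner = d0 74 43 ∥ 78 55.
Outer hash (tag): even-index sum = 360 mod 256 = 104; odd-index sum = 236 mod 256 = 236 → 68 ec.

68ec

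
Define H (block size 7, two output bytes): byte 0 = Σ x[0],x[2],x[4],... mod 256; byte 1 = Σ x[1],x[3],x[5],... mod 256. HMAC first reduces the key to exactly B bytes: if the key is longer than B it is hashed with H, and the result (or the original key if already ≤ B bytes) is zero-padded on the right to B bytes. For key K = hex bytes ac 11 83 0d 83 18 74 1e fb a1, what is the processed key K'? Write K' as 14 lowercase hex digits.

21f50000000000

|K| = 10 > B = 7, so first hash the key.
H(K): even-index sum = 801 mod 256 = 33; odd-index sum = 245 mod 256 = 245 → 21 f5.
Zero-pad H(K) = 21 f5 to 7 bytes: K' = 21 f5 00 00 00 00 00.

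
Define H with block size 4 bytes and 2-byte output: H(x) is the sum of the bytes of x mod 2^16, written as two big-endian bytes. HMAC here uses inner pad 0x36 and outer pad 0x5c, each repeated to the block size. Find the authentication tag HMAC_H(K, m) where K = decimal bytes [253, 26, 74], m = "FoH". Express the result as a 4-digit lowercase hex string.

0201

Key decimal bytes [253, 26, 74] = fd 1a 4a is 3 bytes ≤ B = 4; zero-pad to 4 bytes: K' = fd 1a 4a 00.
K' ⊕ ipad = cb 2c 7c 36.  K' ⊕ opad = a1 46 16 5c.
Inner input = (K'⊕ipad) ∥ m = cb 2c 7c 36 ∥ 46 6f 48.
Inner hash: sum = 203+44+124+54+70+111+72 = 678 → 02 a6.
Outer input = (K'⊕opad) ∥ inner = a1 46 16 5c ∥ 02 a6.
Outer hash (tag): sum = 161+70+22+92+2+166 = 513 → 02 01.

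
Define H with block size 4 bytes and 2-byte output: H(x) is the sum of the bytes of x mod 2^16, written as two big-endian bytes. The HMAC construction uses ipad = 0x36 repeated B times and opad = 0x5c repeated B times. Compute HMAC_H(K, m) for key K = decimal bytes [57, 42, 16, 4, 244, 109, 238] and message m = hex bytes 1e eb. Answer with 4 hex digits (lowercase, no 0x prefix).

Key decimal bytes [57, 42, 16, 4, 244, 109, 238] = 39 2a 10 04 f4 6d ee is 7 bytes > B = 4, so hash it first: H(key) = 02 c6, then zero-pad to 4 bytes: K' = 02 c6 00 00.
K' ⊕ ipad = 34 f0 36 36.  K' ⊕ opad = 5e 9a 5c 5c.
Inner input = (K'⊕ipad) ∥ m = 34 f0 36 36 ∥ 1e eb.
Inner hash: sum = 52+240+54+54+30+235 = 665 → 02 99.
Outer input = (K'⊕opad) ∥ inner = 5e 9a 5c 5c ∥ 02 99.
Outer hash (tag): sum = 94+154+92+92+2+153 = 587 → 02 4b.

024b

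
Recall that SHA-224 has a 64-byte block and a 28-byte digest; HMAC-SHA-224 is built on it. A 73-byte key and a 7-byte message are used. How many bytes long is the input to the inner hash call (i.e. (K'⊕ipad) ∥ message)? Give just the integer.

71

Key is 73 > 64 bytes, so it is hashed to 28 bytes then zero-padded to 64: |K'| = 64.
Inner input = (K'⊕ipad) ∥ m → 64 + 7 = 71 bytes.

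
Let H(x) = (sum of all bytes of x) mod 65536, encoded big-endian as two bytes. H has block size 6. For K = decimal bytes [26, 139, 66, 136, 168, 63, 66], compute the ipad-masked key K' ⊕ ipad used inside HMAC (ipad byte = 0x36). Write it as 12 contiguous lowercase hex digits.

34ae36363636

Key decimal bytes [26, 139, 66, 136, 168, 63, 66] = 1a 8b 42 88 a8 3f 42 is 7 bytes > B = 6, so hash it first: H(key) = 02 98, then zero-pad to 6 bytes: K' = 02 98 00 00 00 00.
XOR each byte with 0x36: 02⊕36=34, 98⊕36=ae, 00⊕36=36, 00⊕36=36, 00⊕36=36, 00⊕36=36.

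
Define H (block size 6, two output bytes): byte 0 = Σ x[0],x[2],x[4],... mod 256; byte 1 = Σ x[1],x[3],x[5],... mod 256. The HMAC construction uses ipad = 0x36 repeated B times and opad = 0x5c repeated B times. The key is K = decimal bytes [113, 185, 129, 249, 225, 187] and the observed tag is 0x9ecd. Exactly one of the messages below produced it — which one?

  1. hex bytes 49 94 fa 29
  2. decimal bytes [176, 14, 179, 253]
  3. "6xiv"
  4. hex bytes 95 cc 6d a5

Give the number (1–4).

4

Key decimal bytes [113, 185, 129, 249, 225, 187] = 71 b9 81 f9 e1 bb is exactly B = 6 bytes: K' = 71 b9 81 f9 e1 bb.
K' ⊕ ipad = 47 8f b7 cf d7 8d; K' ⊕ opad = 2d e5 dd a5 bd e7.
m1: inner = H(47 8f b7 cf d7 8d 49 94 fa 29) = 18 a8; tag = H(2d e5 dd a5 bd e7 18 a8) = df19
m2: inner = H(47 8f b7 cf d7 8d b0 0e b3 fd) = 38 f6; tag = H(2d e5 dd a5 bd e7 38 f6) = ff67
m3: inner = H(47 8f b7 cf d7 8d 36 78 69 76) = 74 d9; tag = H(2d e5 dd a5 bd e7 74 d9) = 3b4a
m4: inner = H(47 8f b7 cf d7 8d 95 cc 6d a5) = d7 5c; tag = H(2d e5 dd a5 bd e7 d7 5c) = 9ecd ← matches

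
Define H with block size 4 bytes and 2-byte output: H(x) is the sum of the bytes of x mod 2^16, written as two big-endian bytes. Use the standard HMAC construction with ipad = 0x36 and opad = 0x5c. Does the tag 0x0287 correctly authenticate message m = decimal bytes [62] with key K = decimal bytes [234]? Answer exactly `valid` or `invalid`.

Key decimal bytes [234] = ea is 1 byte ≤ B = 4; zero-pad to 4 bytes: K' = ea 00 00 00.
K' ⊕ ipad = dc 36 36 36; K' ⊕ opad = b6 5c 5c 5c.
Inner hash: sum = 220+54+54+54+62 = 444 → 01 bc.
Outer hash (recomputed tag): sum = 182+92+92+92+1+188 = 647 → 02 87.
Recomputed tag = 0287; claimed = 0287 → match.

valid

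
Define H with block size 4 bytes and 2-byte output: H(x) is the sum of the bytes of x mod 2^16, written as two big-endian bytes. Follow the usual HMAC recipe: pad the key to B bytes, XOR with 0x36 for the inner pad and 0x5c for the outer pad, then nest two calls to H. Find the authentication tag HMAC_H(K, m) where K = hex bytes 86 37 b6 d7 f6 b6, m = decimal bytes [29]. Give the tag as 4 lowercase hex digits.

0240

Key hex bytes 86 37 b6 d7 f6 b6 is 6 bytes > B = 4, so hash it first: H(key) = 03 f6, then zero-pad to 4 bytes: K' = 03 f6 00 00.
K' ⊕ ipad = 35 c0 36 36.  K' ⊕ opad = 5f aa 5c 5c.
Inner input = (K'⊕ipad) ∥ m = 35 c0 36 36 ∥ 1d.
Inner hash: sum = 53+192+54+54+29 = 382 → 01 7e.
Outer input = (K'⊕opad) ∥ inner = 5f aa 5c 5c ∥ 01 7e.
Outer hash (tag): sum = 95+170+92+92+1+126 = 576 → 02 40.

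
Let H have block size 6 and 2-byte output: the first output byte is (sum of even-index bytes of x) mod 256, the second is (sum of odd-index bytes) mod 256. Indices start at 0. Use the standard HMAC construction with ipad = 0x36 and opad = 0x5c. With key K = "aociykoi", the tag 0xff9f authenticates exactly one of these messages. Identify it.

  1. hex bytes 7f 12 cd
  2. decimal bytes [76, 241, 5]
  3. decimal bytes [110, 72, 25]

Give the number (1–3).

Key "aociykoi" = 61 6f 63 69 79 6b 6f 69 is 8 bytes > B = 6, so hash it first: H(key) = ac ac, then zero-pad to 6 bytes: K' = ac ac 00 00 00 00.
K' ⊕ ipad = 9a 9a 36 36 36 36; K' ⊕ opad = f0 f0 5c 5c 5c 5c.
m1: inner = H(9a 9a 36 36 36 36 7f 12 cd) = 52 18; tag = H(f0 f0 5c 5c 5c 5c 52 18) = fac0
m2: inner = H(9a 9a 36 36 36 36 4c f1 05) = 57 f7; tag = H(f0 f0 5c 5c 5c 5c 57 f7) = ff9f ← matches
m3: inner = H(9a 9a 36 36 36 36 6e 48 19) = 8d 4e; tag = H(f0 f0 5c 5c 5c 5c 8d 4e) = 35f6

2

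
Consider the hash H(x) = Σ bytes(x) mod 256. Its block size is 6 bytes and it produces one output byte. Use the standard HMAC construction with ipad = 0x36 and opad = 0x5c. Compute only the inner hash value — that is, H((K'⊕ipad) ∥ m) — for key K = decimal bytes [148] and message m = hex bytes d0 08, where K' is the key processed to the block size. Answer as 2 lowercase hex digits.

88

Key decimal bytes [148] = 94 is 1 byte ≤ B = 6; zero-pad to 6 bytes: K' = 94 00 00 00 00 00.
K' ⊕ ipad = a2 36 36 36 36 36.
Inner input = a2 36 36 36 36 36 ∥ d0 08.
Inner hash: sum = 162+54+54+54+54+54+208+8 = 648; mod 256 = 136 → 88.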